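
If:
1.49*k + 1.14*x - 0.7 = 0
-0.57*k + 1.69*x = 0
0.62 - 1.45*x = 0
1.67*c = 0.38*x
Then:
No Solution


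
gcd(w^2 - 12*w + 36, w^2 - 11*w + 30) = w - 6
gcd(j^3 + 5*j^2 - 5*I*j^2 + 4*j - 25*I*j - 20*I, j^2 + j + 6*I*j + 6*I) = j + 1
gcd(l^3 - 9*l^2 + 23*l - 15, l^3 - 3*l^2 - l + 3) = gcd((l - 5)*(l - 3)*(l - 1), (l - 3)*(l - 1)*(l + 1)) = l^2 - 4*l + 3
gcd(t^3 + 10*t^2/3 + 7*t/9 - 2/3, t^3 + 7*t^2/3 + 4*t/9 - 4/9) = t^2 + t/3 - 2/9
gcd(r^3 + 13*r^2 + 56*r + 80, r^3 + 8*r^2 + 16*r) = r^2 + 8*r + 16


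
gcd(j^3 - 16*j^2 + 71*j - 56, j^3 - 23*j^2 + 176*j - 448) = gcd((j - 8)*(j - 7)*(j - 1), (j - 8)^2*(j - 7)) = j^2 - 15*j + 56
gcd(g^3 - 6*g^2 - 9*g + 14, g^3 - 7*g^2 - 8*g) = 1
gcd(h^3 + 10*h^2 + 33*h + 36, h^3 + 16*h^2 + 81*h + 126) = h + 3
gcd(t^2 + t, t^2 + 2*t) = t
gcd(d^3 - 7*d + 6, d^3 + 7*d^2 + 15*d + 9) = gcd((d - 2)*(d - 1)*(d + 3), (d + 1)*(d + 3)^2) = d + 3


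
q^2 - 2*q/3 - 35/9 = (q - 7/3)*(q + 5/3)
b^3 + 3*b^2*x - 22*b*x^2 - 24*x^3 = (b - 4*x)*(b + x)*(b + 6*x)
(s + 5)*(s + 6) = s^2 + 11*s + 30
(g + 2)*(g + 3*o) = g^2 + 3*g*o + 2*g + 6*o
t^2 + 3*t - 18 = (t - 3)*(t + 6)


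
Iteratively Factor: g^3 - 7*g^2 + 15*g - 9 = (g - 3)*(g^2 - 4*g + 3) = (g - 3)*(g - 1)*(g - 3)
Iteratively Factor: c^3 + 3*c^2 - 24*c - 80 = (c + 4)*(c^2 - c - 20) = (c - 5)*(c + 4)*(c + 4)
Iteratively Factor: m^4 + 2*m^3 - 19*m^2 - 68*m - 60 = (m + 2)*(m^3 - 19*m - 30) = (m - 5)*(m + 2)*(m^2 + 5*m + 6) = (m - 5)*(m + 2)^2*(m + 3)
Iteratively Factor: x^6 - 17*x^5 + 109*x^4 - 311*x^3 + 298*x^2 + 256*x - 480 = (x - 3)*(x^5 - 14*x^4 + 67*x^3 - 110*x^2 - 32*x + 160) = (x - 4)*(x - 3)*(x^4 - 10*x^3 + 27*x^2 - 2*x - 40) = (x - 5)*(x - 4)*(x - 3)*(x^3 - 5*x^2 + 2*x + 8) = (x - 5)*(x - 4)^2*(x - 3)*(x^2 - x - 2) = (x - 5)*(x - 4)^2*(x - 3)*(x - 2)*(x + 1)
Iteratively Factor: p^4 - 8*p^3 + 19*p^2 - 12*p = (p - 1)*(p^3 - 7*p^2 + 12*p) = p*(p - 1)*(p^2 - 7*p + 12) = p*(p - 4)*(p - 1)*(p - 3)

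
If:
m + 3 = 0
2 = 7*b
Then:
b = 2/7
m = -3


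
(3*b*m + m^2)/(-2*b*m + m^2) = (-3*b - m)/(2*b - m)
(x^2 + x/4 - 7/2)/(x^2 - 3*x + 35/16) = 4*(x + 2)/(4*x - 5)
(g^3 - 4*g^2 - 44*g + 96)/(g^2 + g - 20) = (g^3 - 4*g^2 - 44*g + 96)/(g^2 + g - 20)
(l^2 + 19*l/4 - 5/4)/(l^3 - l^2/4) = (l + 5)/l^2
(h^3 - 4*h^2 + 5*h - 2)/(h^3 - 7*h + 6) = (h - 1)/(h + 3)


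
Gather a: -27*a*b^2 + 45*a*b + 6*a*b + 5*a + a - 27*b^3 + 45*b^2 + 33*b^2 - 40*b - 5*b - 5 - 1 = a*(-27*b^2 + 51*b + 6) - 27*b^3 + 78*b^2 - 45*b - 6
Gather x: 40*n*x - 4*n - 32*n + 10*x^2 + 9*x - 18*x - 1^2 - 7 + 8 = -36*n + 10*x^2 + x*(40*n - 9)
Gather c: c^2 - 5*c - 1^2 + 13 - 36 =c^2 - 5*c - 24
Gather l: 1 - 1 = 0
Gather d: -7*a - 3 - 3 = -7*a - 6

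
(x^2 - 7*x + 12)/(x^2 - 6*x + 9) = (x - 4)/(x - 3)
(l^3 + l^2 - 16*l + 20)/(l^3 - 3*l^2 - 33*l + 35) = (l^2 - 4*l + 4)/(l^2 - 8*l + 7)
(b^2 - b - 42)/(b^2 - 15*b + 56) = (b + 6)/(b - 8)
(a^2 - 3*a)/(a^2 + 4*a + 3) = a*(a - 3)/(a^2 + 4*a + 3)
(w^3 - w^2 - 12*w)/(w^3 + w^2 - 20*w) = (w + 3)/(w + 5)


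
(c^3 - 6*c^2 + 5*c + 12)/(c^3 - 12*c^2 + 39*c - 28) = (c^2 - 2*c - 3)/(c^2 - 8*c + 7)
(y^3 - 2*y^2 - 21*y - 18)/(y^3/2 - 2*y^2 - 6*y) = 2*(y^2 + 4*y + 3)/(y*(y + 2))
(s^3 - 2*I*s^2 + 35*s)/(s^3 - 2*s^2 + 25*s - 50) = s*(s - 7*I)/(s^2 - s*(2 + 5*I) + 10*I)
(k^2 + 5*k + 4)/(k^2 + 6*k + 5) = (k + 4)/(k + 5)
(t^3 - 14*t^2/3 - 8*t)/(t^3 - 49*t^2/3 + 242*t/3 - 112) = t*(3*t + 4)/(3*t^2 - 31*t + 56)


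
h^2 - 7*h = h*(h - 7)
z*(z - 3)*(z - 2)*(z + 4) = z^4 - z^3 - 14*z^2 + 24*z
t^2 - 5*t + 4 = (t - 4)*(t - 1)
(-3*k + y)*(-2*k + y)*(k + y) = 6*k^3 + k^2*y - 4*k*y^2 + y^3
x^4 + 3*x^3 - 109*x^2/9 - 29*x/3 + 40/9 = (x - 8/3)*(x - 1/3)*(x + 1)*(x + 5)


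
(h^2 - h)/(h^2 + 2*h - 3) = h/(h + 3)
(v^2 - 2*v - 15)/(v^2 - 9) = (v - 5)/(v - 3)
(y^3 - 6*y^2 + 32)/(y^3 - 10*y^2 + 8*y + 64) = (y - 4)/(y - 8)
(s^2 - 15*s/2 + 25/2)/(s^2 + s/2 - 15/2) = (s - 5)/(s + 3)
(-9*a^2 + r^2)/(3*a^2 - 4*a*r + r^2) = (3*a + r)/(-a + r)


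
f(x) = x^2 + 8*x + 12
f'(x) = 2*x + 8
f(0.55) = 16.70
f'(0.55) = 9.10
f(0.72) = 18.28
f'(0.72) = 9.44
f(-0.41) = 8.89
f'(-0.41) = 7.18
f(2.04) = 32.48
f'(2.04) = 12.08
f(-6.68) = 3.18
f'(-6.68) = -5.36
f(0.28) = 14.32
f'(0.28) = 8.56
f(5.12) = 79.17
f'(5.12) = 18.24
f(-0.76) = 6.50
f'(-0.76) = 6.48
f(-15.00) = 117.00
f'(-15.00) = -22.00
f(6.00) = 96.00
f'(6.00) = 20.00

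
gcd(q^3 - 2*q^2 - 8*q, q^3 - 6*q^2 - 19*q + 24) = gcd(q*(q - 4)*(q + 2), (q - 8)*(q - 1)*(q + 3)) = 1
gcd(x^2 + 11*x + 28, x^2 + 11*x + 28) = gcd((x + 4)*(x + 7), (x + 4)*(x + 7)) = x^2 + 11*x + 28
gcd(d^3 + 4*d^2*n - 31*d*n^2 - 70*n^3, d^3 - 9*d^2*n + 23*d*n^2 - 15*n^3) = d - 5*n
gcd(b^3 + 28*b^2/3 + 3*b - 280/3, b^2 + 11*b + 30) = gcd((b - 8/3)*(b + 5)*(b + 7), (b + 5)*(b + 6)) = b + 5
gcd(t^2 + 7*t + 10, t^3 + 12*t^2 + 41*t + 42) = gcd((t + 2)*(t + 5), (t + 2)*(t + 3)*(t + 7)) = t + 2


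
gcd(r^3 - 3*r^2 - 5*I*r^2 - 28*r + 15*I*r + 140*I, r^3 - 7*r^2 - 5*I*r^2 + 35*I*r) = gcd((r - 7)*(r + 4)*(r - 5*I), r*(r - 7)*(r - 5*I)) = r^2 + r*(-7 - 5*I) + 35*I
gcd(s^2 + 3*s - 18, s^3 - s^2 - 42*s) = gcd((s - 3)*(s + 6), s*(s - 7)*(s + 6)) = s + 6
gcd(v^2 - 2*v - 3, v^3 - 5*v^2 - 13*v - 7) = v + 1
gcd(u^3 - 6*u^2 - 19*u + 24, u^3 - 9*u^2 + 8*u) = u^2 - 9*u + 8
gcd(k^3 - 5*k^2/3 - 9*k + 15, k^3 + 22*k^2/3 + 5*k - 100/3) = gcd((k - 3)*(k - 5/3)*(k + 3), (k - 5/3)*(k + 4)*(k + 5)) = k - 5/3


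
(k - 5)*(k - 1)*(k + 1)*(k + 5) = k^4 - 26*k^2 + 25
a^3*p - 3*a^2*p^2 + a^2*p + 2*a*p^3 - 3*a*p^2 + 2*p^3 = (a - 2*p)*(a - p)*(a*p + p)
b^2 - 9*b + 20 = (b - 5)*(b - 4)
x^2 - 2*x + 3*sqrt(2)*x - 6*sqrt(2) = (x - 2)*(x + 3*sqrt(2))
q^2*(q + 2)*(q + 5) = q^4 + 7*q^3 + 10*q^2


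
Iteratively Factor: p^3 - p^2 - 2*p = (p + 1)*(p^2 - 2*p) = (p - 2)*(p + 1)*(p)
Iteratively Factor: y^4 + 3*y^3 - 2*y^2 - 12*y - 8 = (y + 1)*(y^3 + 2*y^2 - 4*y - 8) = (y + 1)*(y + 2)*(y^2 - 4) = (y + 1)*(y + 2)^2*(y - 2)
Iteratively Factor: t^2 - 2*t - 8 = (t + 2)*(t - 4)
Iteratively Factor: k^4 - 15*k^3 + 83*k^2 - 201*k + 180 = (k - 5)*(k^3 - 10*k^2 + 33*k - 36) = (k - 5)*(k - 3)*(k^2 - 7*k + 12) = (k - 5)*(k - 4)*(k - 3)*(k - 3)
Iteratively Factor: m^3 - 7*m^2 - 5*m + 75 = (m - 5)*(m^2 - 2*m - 15) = (m - 5)^2*(m + 3)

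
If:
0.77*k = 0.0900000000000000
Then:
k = 0.12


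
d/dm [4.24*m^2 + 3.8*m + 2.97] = 8.48*m + 3.8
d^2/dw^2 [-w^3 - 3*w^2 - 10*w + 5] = -6*w - 6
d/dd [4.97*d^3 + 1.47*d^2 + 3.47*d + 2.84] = 14.91*d^2 + 2.94*d + 3.47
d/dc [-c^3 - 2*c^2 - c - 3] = -3*c^2 - 4*c - 1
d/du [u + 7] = 1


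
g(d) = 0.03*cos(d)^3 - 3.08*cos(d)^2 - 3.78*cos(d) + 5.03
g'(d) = -0.09*sin(d)*cos(d)^2 + 6.16*sin(d)*cos(d) + 3.78*sin(d)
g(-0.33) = -1.28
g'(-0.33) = -3.09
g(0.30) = -1.37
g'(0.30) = 2.83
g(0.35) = -1.21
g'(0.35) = 3.25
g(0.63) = -0.02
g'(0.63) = 5.12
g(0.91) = 1.56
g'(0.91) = 5.94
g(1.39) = 4.25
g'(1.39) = 4.81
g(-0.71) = 0.41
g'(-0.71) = -5.48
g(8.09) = 5.75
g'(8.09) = 2.27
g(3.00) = 5.72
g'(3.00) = -0.34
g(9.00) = 5.89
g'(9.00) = -0.79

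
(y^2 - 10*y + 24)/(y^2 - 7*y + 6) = (y - 4)/(y - 1)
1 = 1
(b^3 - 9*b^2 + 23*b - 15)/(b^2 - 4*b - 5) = (b^2 - 4*b + 3)/(b + 1)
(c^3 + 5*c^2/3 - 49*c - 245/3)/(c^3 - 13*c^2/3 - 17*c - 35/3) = (c + 7)/(c + 1)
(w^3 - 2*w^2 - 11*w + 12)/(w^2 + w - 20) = (w^2 + 2*w - 3)/(w + 5)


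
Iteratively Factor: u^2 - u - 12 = (u - 4)*(u + 3)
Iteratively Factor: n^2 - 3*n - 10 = (n - 5)*(n + 2)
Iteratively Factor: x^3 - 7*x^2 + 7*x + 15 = (x + 1)*(x^2 - 8*x + 15) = (x - 3)*(x + 1)*(x - 5)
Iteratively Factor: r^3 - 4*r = (r + 2)*(r^2 - 2*r) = r*(r + 2)*(r - 2)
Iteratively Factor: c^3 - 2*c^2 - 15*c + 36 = (c - 3)*(c^2 + c - 12) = (c - 3)*(c + 4)*(c - 3)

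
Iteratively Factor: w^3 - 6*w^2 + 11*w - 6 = (w - 1)*(w^2 - 5*w + 6) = (w - 2)*(w - 1)*(w - 3)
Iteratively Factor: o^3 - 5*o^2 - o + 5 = (o + 1)*(o^2 - 6*o + 5) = (o - 5)*(o + 1)*(o - 1)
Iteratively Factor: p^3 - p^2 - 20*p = (p + 4)*(p^2 - 5*p) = (p - 5)*(p + 4)*(p)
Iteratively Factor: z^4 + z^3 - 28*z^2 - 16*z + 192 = (z - 3)*(z^3 + 4*z^2 - 16*z - 64) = (z - 3)*(z + 4)*(z^2 - 16) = (z - 3)*(z + 4)^2*(z - 4)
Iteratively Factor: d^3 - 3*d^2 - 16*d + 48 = (d - 4)*(d^2 + d - 12) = (d - 4)*(d - 3)*(d + 4)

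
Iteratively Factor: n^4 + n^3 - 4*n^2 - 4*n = (n + 2)*(n^3 - n^2 - 2*n) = (n + 1)*(n + 2)*(n^2 - 2*n) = n*(n + 1)*(n + 2)*(n - 2)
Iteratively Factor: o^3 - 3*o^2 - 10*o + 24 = (o - 4)*(o^2 + o - 6) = (o - 4)*(o - 2)*(o + 3)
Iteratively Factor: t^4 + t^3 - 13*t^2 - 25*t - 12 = (t + 1)*(t^3 - 13*t - 12) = (t + 1)*(t + 3)*(t^2 - 3*t - 4) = (t + 1)^2*(t + 3)*(t - 4)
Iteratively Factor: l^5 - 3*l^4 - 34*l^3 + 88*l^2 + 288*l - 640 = (l - 4)*(l^4 + l^3 - 30*l^2 - 32*l + 160) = (l - 4)*(l + 4)*(l^3 - 3*l^2 - 18*l + 40) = (l - 5)*(l - 4)*(l + 4)*(l^2 + 2*l - 8) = (l - 5)*(l - 4)*(l + 4)^2*(l - 2)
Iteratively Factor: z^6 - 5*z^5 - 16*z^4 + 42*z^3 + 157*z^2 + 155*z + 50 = (z - 5)*(z^5 - 16*z^3 - 38*z^2 - 33*z - 10) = (z - 5)*(z + 1)*(z^4 - z^3 - 15*z^2 - 23*z - 10) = (z - 5)*(z + 1)*(z + 2)*(z^3 - 3*z^2 - 9*z - 5) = (z - 5)^2*(z + 1)*(z + 2)*(z^2 + 2*z + 1) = (z - 5)^2*(z + 1)^2*(z + 2)*(z + 1)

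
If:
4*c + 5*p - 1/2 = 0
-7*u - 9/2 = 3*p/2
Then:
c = 35*u/6 + 31/8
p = -14*u/3 - 3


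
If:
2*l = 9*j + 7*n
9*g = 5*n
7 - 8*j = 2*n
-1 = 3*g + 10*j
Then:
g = 13/2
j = -41/20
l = 1269/40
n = 117/10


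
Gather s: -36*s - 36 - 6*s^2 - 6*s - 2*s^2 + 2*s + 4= -8*s^2 - 40*s - 32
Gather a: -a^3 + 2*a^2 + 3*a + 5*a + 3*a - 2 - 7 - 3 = -a^3 + 2*a^2 + 11*a - 12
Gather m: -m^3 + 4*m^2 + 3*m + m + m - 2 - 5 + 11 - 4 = -m^3 + 4*m^2 + 5*m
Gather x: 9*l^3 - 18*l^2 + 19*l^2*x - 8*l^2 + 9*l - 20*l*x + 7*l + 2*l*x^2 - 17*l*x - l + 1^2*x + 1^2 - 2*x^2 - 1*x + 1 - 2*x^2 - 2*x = 9*l^3 - 26*l^2 + 15*l + x^2*(2*l - 4) + x*(19*l^2 - 37*l - 2) + 2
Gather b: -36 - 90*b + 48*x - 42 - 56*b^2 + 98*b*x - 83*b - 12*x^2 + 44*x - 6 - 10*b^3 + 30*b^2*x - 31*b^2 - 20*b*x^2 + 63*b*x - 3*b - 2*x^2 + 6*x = -10*b^3 + b^2*(30*x - 87) + b*(-20*x^2 + 161*x - 176) - 14*x^2 + 98*x - 84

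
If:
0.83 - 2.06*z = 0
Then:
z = 0.40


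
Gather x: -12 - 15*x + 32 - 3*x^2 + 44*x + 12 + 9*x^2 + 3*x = 6*x^2 + 32*x + 32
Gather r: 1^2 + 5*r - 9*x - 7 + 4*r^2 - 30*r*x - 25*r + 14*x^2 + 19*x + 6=4*r^2 + r*(-30*x - 20) + 14*x^2 + 10*x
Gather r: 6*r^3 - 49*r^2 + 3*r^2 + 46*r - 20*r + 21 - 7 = 6*r^3 - 46*r^2 + 26*r + 14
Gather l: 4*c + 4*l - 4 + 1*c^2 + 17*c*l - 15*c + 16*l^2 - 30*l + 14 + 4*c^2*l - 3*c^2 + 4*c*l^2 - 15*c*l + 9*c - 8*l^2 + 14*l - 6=-2*c^2 - 2*c + l^2*(4*c + 8) + l*(4*c^2 + 2*c - 12) + 4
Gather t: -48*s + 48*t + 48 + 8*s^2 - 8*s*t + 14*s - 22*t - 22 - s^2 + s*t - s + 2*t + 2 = 7*s^2 - 35*s + t*(28 - 7*s) + 28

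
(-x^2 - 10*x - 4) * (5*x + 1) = -5*x^3 - 51*x^2 - 30*x - 4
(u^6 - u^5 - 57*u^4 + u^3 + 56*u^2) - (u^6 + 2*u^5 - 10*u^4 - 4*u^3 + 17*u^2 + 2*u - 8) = -3*u^5 - 47*u^4 + 5*u^3 + 39*u^2 - 2*u + 8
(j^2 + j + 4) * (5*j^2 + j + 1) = 5*j^4 + 6*j^3 + 22*j^2 + 5*j + 4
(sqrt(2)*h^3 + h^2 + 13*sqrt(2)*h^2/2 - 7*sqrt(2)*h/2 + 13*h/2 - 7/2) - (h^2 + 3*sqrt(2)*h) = sqrt(2)*h^3 + 13*sqrt(2)*h^2/2 - 13*sqrt(2)*h/2 + 13*h/2 - 7/2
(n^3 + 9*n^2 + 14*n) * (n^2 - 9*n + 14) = n^5 - 53*n^3 + 196*n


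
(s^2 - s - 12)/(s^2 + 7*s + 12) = (s - 4)/(s + 4)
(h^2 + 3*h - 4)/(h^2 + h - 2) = (h + 4)/(h + 2)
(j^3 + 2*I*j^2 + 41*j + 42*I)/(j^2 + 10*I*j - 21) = (j^2 - 5*I*j + 6)/(j + 3*I)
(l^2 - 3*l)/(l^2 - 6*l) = (l - 3)/(l - 6)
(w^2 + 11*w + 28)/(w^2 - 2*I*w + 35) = (w^2 + 11*w + 28)/(w^2 - 2*I*w + 35)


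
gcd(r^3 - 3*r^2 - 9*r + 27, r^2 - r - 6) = r - 3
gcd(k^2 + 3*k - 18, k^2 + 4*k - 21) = k - 3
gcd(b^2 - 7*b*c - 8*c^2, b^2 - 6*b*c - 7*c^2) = b + c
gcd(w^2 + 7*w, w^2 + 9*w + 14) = w + 7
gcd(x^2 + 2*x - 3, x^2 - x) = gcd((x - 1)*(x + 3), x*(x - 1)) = x - 1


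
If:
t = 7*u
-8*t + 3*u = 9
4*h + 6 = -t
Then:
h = -255/212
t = -63/53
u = -9/53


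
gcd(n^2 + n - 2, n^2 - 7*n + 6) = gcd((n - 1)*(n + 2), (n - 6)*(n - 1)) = n - 1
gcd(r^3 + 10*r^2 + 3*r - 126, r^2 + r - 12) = r - 3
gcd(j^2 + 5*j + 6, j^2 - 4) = j + 2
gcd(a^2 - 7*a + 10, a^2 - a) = 1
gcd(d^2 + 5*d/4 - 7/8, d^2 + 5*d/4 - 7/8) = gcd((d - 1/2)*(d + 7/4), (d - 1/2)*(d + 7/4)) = d^2 + 5*d/4 - 7/8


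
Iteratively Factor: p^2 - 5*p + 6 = (p - 2)*(p - 3)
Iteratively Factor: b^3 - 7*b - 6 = (b + 2)*(b^2 - 2*b - 3) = (b + 1)*(b + 2)*(b - 3)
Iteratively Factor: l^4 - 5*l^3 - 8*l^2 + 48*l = (l - 4)*(l^3 - l^2 - 12*l) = (l - 4)^2*(l^2 + 3*l) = (l - 4)^2*(l + 3)*(l)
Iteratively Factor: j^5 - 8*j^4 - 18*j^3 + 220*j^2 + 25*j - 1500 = (j - 5)*(j^4 - 3*j^3 - 33*j^2 + 55*j + 300) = (j - 5)^2*(j^3 + 2*j^2 - 23*j - 60) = (j - 5)^2*(j + 3)*(j^2 - j - 20) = (j - 5)^3*(j + 3)*(j + 4)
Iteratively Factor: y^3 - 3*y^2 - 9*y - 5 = (y - 5)*(y^2 + 2*y + 1) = (y - 5)*(y + 1)*(y + 1)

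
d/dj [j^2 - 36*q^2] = 2*j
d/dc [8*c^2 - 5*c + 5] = 16*c - 5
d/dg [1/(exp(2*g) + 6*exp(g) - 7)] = 2*(-exp(g) - 3)*exp(g)/(exp(2*g) + 6*exp(g) - 7)^2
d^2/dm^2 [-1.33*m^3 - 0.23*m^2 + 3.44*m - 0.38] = -7.98*m - 0.46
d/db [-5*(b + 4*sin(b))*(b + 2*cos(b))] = 5*(b + 4*sin(b))*(2*sin(b) - 1) - 5*(b + 2*cos(b))*(4*cos(b) + 1)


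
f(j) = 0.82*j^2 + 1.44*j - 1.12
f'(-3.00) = -3.48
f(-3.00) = 1.94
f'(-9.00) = -13.32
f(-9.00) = 52.34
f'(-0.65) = 0.37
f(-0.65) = -1.71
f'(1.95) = 4.64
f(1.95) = 4.81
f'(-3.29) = -3.96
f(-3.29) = 3.02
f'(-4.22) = -5.48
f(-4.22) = 7.41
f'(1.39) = 3.72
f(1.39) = 2.47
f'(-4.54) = -6.01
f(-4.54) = 9.24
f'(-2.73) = -3.04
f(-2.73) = 1.06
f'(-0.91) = -0.05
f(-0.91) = -1.75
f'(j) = 1.64*j + 1.44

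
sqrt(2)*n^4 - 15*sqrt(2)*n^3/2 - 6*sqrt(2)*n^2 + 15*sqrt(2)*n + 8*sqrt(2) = (n - 8)*(n - sqrt(2))*(n + sqrt(2))*(sqrt(2)*n + sqrt(2)/2)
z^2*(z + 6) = z^3 + 6*z^2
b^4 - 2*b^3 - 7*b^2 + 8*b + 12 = (b - 3)*(b - 2)*(b + 1)*(b + 2)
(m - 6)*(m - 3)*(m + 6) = m^3 - 3*m^2 - 36*m + 108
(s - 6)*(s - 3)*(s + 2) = s^3 - 7*s^2 + 36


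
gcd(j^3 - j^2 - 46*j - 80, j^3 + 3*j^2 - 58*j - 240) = j^2 - 3*j - 40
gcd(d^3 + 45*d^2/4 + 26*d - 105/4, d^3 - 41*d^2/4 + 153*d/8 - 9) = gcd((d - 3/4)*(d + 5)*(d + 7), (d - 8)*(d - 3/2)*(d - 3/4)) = d - 3/4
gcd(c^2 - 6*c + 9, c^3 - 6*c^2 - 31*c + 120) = c - 3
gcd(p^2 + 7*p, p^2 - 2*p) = p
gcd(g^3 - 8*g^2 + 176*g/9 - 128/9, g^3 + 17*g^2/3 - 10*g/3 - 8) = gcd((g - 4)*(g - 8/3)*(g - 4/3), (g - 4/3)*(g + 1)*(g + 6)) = g - 4/3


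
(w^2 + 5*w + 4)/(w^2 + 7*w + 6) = (w + 4)/(w + 6)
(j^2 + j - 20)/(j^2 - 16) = (j + 5)/(j + 4)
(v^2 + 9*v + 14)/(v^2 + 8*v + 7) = (v + 2)/(v + 1)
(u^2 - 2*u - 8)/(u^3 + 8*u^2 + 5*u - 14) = (u - 4)/(u^2 + 6*u - 7)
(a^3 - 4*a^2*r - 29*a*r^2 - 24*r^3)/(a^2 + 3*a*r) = a - 7*r - 8*r^2/a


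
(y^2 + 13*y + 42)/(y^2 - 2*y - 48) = (y + 7)/(y - 8)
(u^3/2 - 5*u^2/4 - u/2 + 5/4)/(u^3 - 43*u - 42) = (2*u^2 - 7*u + 5)/(4*(u^2 - u - 42))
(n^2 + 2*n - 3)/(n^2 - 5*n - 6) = (-n^2 - 2*n + 3)/(-n^2 + 5*n + 6)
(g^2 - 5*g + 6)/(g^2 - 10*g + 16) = (g - 3)/(g - 8)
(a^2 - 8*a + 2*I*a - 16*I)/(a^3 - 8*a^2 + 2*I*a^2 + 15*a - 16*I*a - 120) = (a + 2*I)/(a^2 + 2*I*a + 15)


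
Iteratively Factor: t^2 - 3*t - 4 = (t + 1)*(t - 4)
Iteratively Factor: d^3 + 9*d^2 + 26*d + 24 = (d + 4)*(d^2 + 5*d + 6) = (d + 2)*(d + 4)*(d + 3)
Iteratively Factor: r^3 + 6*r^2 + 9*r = (r + 3)*(r^2 + 3*r) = (r + 3)^2*(r)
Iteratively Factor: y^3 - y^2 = (y)*(y^2 - y) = y*(y - 1)*(y)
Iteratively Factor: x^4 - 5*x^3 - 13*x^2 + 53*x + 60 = (x - 4)*(x^3 - x^2 - 17*x - 15) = (x - 4)*(x + 1)*(x^2 - 2*x - 15) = (x - 4)*(x + 1)*(x + 3)*(x - 5)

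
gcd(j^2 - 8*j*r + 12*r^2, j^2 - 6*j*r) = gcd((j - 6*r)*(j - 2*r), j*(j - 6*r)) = -j + 6*r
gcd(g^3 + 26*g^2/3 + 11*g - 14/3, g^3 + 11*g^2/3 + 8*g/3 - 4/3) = g^2 + 5*g/3 - 2/3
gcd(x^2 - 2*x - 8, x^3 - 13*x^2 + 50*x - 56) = x - 4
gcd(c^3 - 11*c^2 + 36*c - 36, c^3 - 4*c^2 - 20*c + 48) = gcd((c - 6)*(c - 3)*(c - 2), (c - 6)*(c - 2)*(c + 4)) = c^2 - 8*c + 12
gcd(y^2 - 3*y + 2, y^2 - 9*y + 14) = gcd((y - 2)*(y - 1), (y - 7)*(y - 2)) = y - 2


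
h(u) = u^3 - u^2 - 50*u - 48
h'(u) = 3*u^2 - 2*u - 50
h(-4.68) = 61.59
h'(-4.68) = 25.07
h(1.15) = -105.30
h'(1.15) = -48.33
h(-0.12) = -42.02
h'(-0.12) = -49.72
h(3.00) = -180.00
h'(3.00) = -29.00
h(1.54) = -123.72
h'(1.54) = -45.97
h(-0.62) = -17.62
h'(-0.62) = -47.61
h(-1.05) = 2.24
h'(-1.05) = -44.59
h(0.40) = -68.10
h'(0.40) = -50.32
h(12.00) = 936.00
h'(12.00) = 358.00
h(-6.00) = 0.00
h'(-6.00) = 70.00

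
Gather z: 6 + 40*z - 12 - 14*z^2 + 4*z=-14*z^2 + 44*z - 6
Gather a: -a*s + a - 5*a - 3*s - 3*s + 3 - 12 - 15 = a*(-s - 4) - 6*s - 24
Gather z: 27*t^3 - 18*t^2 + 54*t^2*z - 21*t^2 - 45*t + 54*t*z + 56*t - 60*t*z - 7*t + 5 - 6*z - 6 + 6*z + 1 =27*t^3 - 39*t^2 + 4*t + z*(54*t^2 - 6*t)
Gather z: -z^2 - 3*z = -z^2 - 3*z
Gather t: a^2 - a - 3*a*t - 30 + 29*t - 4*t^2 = a^2 - a - 4*t^2 + t*(29 - 3*a) - 30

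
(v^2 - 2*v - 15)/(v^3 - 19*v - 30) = 1/(v + 2)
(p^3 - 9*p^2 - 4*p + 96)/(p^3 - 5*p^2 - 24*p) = (p - 4)/p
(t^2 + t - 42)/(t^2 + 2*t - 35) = (t - 6)/(t - 5)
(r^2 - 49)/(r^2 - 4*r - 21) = (r + 7)/(r + 3)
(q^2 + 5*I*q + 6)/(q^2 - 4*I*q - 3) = (q + 6*I)/(q - 3*I)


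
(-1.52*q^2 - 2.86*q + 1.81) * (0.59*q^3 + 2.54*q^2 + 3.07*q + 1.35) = -0.8968*q^5 - 5.5482*q^4 - 10.8629*q^3 - 6.2348*q^2 + 1.6957*q + 2.4435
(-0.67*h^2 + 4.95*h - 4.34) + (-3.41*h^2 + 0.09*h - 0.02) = -4.08*h^2 + 5.04*h - 4.36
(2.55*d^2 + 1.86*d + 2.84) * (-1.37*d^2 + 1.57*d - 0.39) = -3.4935*d^4 + 1.4553*d^3 - 1.9651*d^2 + 3.7334*d - 1.1076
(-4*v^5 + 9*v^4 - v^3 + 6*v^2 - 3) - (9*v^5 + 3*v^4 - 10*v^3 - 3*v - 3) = -13*v^5 + 6*v^4 + 9*v^3 + 6*v^2 + 3*v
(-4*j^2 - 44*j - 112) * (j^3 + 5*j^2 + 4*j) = -4*j^5 - 64*j^4 - 348*j^3 - 736*j^2 - 448*j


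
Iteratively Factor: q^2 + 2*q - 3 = (q + 3)*(q - 1)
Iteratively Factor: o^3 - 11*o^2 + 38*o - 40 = (o - 2)*(o^2 - 9*o + 20) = (o - 4)*(o - 2)*(o - 5)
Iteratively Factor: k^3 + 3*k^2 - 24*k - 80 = (k + 4)*(k^2 - k - 20) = (k - 5)*(k + 4)*(k + 4)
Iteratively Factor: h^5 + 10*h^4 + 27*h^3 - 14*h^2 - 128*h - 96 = (h + 4)*(h^4 + 6*h^3 + 3*h^2 - 26*h - 24) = (h - 2)*(h + 4)*(h^3 + 8*h^2 + 19*h + 12) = (h - 2)*(h + 4)^2*(h^2 + 4*h + 3) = (h - 2)*(h + 1)*(h + 4)^2*(h + 3)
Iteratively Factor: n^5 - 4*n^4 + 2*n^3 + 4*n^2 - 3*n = (n + 1)*(n^4 - 5*n^3 + 7*n^2 - 3*n) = (n - 3)*(n + 1)*(n^3 - 2*n^2 + n) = n*(n - 3)*(n + 1)*(n^2 - 2*n + 1) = n*(n - 3)*(n - 1)*(n + 1)*(n - 1)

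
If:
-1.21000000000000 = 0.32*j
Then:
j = -3.78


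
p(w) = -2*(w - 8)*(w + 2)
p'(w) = 12 - 4*w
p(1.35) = 44.56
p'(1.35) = 6.60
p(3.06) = 49.99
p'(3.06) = -0.24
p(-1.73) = 5.25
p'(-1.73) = 18.92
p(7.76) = 4.68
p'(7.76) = -19.04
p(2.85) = 49.96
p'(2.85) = 0.60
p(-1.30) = 13.02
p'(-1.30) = 17.20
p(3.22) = 49.90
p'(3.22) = -0.88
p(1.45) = 45.20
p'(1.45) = 6.20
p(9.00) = -22.00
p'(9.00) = -24.00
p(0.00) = 32.00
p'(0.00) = 12.00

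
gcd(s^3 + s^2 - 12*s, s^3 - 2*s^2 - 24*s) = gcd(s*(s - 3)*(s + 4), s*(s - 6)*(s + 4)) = s^2 + 4*s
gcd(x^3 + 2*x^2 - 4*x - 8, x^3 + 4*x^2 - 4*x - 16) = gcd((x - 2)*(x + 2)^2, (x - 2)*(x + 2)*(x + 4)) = x^2 - 4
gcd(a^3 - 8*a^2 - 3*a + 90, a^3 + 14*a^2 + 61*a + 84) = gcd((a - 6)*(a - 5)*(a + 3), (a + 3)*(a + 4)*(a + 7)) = a + 3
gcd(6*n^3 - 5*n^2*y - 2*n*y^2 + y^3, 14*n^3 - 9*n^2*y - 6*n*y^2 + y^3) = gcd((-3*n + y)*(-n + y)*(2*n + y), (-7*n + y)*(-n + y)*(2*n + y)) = -2*n^2 + n*y + y^2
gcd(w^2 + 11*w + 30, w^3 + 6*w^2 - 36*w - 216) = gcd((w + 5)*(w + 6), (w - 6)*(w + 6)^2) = w + 6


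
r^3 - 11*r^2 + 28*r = r*(r - 7)*(r - 4)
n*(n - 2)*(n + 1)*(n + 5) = n^4 + 4*n^3 - 7*n^2 - 10*n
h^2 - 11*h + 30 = (h - 6)*(h - 5)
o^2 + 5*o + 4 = (o + 1)*(o + 4)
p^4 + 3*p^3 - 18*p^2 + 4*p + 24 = (p - 2)^2*(p + 1)*(p + 6)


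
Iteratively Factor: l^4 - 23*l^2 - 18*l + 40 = (l - 5)*(l^3 + 5*l^2 + 2*l - 8) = (l - 5)*(l - 1)*(l^2 + 6*l + 8) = (l - 5)*(l - 1)*(l + 4)*(l + 2)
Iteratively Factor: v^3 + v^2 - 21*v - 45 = (v + 3)*(v^2 - 2*v - 15) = (v - 5)*(v + 3)*(v + 3)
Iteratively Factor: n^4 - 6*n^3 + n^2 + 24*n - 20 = (n - 1)*(n^3 - 5*n^2 - 4*n + 20) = (n - 1)*(n + 2)*(n^2 - 7*n + 10) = (n - 2)*(n - 1)*(n + 2)*(n - 5)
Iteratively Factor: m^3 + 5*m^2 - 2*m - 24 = (m - 2)*(m^2 + 7*m + 12) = (m - 2)*(m + 3)*(m + 4)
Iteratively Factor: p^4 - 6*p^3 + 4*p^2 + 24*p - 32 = (p + 2)*(p^3 - 8*p^2 + 20*p - 16) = (p - 4)*(p + 2)*(p^2 - 4*p + 4) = (p - 4)*(p - 2)*(p + 2)*(p - 2)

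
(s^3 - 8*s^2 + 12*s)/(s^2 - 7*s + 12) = s*(s^2 - 8*s + 12)/(s^2 - 7*s + 12)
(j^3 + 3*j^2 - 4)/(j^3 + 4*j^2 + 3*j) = (j^3 + 3*j^2 - 4)/(j*(j^2 + 4*j + 3))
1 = 1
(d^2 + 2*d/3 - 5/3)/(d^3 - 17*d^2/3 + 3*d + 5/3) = (3*d + 5)/(3*d^2 - 14*d - 5)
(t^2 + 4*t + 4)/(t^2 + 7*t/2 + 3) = 2*(t + 2)/(2*t + 3)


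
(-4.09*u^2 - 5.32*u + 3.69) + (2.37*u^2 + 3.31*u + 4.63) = -1.72*u^2 - 2.01*u + 8.32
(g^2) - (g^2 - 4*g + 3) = 4*g - 3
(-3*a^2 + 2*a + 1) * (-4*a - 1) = 12*a^3 - 5*a^2 - 6*a - 1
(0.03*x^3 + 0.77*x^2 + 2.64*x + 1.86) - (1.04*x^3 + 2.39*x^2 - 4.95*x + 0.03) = -1.01*x^3 - 1.62*x^2 + 7.59*x + 1.83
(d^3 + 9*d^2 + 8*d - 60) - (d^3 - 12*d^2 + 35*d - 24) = 21*d^2 - 27*d - 36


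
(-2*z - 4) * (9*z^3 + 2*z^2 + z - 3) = -18*z^4 - 40*z^3 - 10*z^2 + 2*z + 12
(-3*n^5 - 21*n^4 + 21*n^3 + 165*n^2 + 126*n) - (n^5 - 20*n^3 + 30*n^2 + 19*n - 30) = -4*n^5 - 21*n^4 + 41*n^3 + 135*n^2 + 107*n + 30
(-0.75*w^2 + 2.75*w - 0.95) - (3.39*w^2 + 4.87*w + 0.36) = -4.14*w^2 - 2.12*w - 1.31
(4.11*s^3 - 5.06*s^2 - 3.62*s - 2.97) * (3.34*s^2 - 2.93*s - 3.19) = 13.7274*s^5 - 28.9427*s^4 - 10.3759*s^3 + 16.8282*s^2 + 20.2499*s + 9.4743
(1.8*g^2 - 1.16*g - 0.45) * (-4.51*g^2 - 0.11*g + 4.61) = -8.118*g^4 + 5.0336*g^3 + 10.4551*g^2 - 5.2981*g - 2.0745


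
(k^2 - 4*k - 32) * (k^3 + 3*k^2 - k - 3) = k^5 - k^4 - 45*k^3 - 95*k^2 + 44*k + 96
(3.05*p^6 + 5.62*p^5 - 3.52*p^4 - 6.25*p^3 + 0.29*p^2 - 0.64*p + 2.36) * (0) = 0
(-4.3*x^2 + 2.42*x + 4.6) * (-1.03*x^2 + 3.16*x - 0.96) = 4.429*x^4 - 16.0806*x^3 + 7.0372*x^2 + 12.2128*x - 4.416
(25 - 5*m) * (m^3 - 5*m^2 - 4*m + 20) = -5*m^4 + 50*m^3 - 105*m^2 - 200*m + 500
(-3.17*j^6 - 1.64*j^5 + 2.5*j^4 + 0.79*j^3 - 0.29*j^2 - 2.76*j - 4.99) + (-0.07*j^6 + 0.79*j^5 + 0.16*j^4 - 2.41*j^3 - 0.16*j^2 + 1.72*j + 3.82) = -3.24*j^6 - 0.85*j^5 + 2.66*j^4 - 1.62*j^3 - 0.45*j^2 - 1.04*j - 1.17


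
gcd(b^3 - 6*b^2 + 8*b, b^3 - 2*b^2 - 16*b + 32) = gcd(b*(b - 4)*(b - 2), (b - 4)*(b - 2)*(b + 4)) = b^2 - 6*b + 8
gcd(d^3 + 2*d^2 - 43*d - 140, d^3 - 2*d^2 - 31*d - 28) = d^2 - 3*d - 28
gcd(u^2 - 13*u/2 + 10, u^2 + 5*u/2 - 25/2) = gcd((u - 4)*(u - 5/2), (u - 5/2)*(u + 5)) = u - 5/2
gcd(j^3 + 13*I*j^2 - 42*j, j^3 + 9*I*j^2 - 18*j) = j^2 + 6*I*j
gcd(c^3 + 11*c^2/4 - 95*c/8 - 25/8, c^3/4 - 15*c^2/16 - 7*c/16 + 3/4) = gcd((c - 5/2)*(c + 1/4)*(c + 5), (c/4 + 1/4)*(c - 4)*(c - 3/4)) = 1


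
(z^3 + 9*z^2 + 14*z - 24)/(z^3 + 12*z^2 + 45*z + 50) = (z^3 + 9*z^2 + 14*z - 24)/(z^3 + 12*z^2 + 45*z + 50)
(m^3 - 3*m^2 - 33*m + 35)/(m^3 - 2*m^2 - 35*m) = (m - 1)/m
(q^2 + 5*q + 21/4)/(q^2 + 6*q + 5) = (q^2 + 5*q + 21/4)/(q^2 + 6*q + 5)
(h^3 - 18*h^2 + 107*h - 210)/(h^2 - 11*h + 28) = (h^2 - 11*h + 30)/(h - 4)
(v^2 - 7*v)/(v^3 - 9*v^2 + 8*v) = (v - 7)/(v^2 - 9*v + 8)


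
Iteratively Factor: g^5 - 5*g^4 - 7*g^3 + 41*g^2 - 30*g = (g - 1)*(g^4 - 4*g^3 - 11*g^2 + 30*g) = (g - 2)*(g - 1)*(g^3 - 2*g^2 - 15*g) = g*(g - 2)*(g - 1)*(g^2 - 2*g - 15) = g*(g - 2)*(g - 1)*(g + 3)*(g - 5)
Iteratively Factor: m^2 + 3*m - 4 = (m - 1)*(m + 4)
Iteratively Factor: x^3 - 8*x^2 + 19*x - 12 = (x - 4)*(x^2 - 4*x + 3) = (x - 4)*(x - 3)*(x - 1)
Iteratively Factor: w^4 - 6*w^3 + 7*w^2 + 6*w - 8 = (w - 4)*(w^3 - 2*w^2 - w + 2) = (w - 4)*(w + 1)*(w^2 - 3*w + 2) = (w - 4)*(w - 2)*(w + 1)*(w - 1)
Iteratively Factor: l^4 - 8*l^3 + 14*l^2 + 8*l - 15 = (l + 1)*(l^3 - 9*l^2 + 23*l - 15) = (l - 3)*(l + 1)*(l^2 - 6*l + 5) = (l - 5)*(l - 3)*(l + 1)*(l - 1)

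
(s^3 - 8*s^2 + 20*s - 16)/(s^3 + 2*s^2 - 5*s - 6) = (s^2 - 6*s + 8)/(s^2 + 4*s + 3)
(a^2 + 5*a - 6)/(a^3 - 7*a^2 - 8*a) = (-a^2 - 5*a + 6)/(a*(-a^2 + 7*a + 8))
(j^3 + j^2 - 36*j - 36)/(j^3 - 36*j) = (j + 1)/j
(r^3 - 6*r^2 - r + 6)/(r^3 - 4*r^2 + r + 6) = (r^2 - 7*r + 6)/(r^2 - 5*r + 6)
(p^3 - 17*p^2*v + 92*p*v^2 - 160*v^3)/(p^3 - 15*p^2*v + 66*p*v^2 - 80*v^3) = (p - 4*v)/(p - 2*v)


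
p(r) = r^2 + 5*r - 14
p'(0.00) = 5.00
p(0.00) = -14.00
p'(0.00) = 5.00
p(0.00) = -14.00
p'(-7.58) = -10.16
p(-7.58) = 5.56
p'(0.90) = 6.80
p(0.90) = -8.69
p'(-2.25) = 0.50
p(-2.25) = -20.19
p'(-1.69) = 1.62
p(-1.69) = -19.59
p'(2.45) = 9.90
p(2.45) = 4.25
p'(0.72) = 6.44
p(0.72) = -9.88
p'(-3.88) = -2.76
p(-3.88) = -18.35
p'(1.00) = 7.00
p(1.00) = -8.00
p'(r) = 2*r + 5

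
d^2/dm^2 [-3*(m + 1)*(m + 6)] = -6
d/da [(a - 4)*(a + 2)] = 2*a - 2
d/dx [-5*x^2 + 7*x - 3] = 7 - 10*x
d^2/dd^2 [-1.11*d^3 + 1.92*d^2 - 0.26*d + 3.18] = 3.84 - 6.66*d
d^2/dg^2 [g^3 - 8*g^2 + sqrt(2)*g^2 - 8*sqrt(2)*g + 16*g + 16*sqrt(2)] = 6*g - 16 + 2*sqrt(2)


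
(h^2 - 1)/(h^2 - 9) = (h^2 - 1)/(h^2 - 9)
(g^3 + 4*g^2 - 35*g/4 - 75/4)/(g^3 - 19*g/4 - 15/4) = (g + 5)/(g + 1)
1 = 1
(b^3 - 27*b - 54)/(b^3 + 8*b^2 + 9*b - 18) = (b^2 - 3*b - 18)/(b^2 + 5*b - 6)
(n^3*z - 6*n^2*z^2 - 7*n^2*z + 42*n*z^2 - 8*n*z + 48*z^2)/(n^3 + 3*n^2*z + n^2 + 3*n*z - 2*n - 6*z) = z*(n^3 - 6*n^2*z - 7*n^2 + 42*n*z - 8*n + 48*z)/(n^3 + 3*n^2*z + n^2 + 3*n*z - 2*n - 6*z)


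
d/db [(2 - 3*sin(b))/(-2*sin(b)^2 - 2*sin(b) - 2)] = (-3*sin(b)^2 + 4*sin(b) + 5)*cos(b)/(2*(sin(b)^2 + sin(b) + 1)^2)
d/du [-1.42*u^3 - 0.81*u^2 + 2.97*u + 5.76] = -4.26*u^2 - 1.62*u + 2.97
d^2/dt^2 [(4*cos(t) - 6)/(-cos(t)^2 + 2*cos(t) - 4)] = 8*(-9*(1 - cos(2*t))^2*cos(t) + 4*(1 - cos(2*t))^2 + 13*cos(t) - 54*cos(2*t) + 9*cos(3*t) + 2*cos(5*t) - 6)/(4*cos(t) - cos(2*t) - 9)^3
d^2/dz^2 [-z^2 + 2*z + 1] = -2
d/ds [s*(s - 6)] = 2*s - 6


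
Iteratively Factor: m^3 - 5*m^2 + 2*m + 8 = (m + 1)*(m^2 - 6*m + 8) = (m - 4)*(m + 1)*(m - 2)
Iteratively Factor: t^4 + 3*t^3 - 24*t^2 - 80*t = (t - 5)*(t^3 + 8*t^2 + 16*t) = t*(t - 5)*(t^2 + 8*t + 16) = t*(t - 5)*(t + 4)*(t + 4)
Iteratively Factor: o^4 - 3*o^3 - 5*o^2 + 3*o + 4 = (o - 4)*(o^3 + o^2 - o - 1) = (o - 4)*(o - 1)*(o^2 + 2*o + 1) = (o - 4)*(o - 1)*(o + 1)*(o + 1)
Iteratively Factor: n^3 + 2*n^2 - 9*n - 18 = (n - 3)*(n^2 + 5*n + 6) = (n - 3)*(n + 3)*(n + 2)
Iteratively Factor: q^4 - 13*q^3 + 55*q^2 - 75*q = (q - 5)*(q^3 - 8*q^2 + 15*q) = q*(q - 5)*(q^2 - 8*q + 15) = q*(q - 5)^2*(q - 3)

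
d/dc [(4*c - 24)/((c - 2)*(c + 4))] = 4*(-c^2 + 12*c + 4)/(c^4 + 4*c^3 - 12*c^2 - 32*c + 64)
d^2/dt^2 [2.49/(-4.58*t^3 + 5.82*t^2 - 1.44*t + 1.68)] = ((68.4252*t - 28.9836)*(4.58*t^3 - 5.82*t^2 + 1.44*t - 1.68) - 2.49*(13.74*t^2 - 11.64*t + 1.44)*(27.48*t^2 - 23.28*t + 2.88))/(4.58*t^3 - 5.82*t^2 + 1.44*t - 1.68)^3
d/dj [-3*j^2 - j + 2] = -6*j - 1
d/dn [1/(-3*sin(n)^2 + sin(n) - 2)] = (6*sin(n) - 1)*cos(n)/(3*sin(n)^2 - sin(n) + 2)^2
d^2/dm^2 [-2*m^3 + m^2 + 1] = 2 - 12*m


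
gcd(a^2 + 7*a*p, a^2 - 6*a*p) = a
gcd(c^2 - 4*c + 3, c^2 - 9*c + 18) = c - 3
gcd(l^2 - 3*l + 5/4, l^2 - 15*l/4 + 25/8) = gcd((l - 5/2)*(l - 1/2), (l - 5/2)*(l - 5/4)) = l - 5/2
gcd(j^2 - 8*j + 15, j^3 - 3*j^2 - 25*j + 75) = j^2 - 8*j + 15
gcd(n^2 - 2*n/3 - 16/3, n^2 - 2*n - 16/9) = n - 8/3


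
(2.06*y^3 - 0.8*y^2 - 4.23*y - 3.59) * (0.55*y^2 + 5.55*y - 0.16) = 1.133*y^5 + 10.993*y^4 - 7.0961*y^3 - 25.323*y^2 - 19.2477*y + 0.5744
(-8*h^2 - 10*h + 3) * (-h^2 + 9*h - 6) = 8*h^4 - 62*h^3 - 45*h^2 + 87*h - 18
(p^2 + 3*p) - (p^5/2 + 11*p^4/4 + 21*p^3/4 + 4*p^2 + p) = -p^5/2 - 11*p^4/4 - 21*p^3/4 - 3*p^2 + 2*p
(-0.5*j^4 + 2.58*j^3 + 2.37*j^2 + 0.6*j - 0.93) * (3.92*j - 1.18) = -1.96*j^5 + 10.7036*j^4 + 6.246*j^3 - 0.4446*j^2 - 4.3536*j + 1.0974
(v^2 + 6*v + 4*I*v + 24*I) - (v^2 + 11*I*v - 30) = 6*v - 7*I*v + 30 + 24*I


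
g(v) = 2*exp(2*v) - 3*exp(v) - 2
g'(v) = 4*exp(2*v) - 3*exp(v)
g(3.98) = 5565.59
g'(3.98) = 11295.74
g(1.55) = 28.26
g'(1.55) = 74.66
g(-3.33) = -2.10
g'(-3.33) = -0.10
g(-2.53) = -2.23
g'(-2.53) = -0.21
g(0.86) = 2.08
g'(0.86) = 15.25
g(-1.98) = -2.38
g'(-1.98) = -0.34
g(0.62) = -0.67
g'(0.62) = 8.25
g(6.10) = 396238.73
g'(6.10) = 793819.03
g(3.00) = 744.60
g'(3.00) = 1553.46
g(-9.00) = -2.00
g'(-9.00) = 0.00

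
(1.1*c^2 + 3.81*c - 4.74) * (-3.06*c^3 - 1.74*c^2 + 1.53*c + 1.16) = -3.366*c^5 - 13.5726*c^4 + 9.558*c^3 + 15.3529*c^2 - 2.8326*c - 5.4984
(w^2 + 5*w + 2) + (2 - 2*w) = w^2 + 3*w + 4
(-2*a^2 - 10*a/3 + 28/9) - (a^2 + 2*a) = -3*a^2 - 16*a/3 + 28/9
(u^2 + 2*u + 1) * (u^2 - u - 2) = u^4 + u^3 - 3*u^2 - 5*u - 2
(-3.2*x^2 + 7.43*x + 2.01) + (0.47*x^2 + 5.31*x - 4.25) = -2.73*x^2 + 12.74*x - 2.24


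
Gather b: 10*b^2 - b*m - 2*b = 10*b^2 + b*(-m - 2)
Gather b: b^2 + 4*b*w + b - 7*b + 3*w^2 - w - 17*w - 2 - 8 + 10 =b^2 + b*(4*w - 6) + 3*w^2 - 18*w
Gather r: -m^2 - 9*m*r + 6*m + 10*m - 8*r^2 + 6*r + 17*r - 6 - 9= -m^2 + 16*m - 8*r^2 + r*(23 - 9*m) - 15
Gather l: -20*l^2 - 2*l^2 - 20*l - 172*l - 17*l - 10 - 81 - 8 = -22*l^2 - 209*l - 99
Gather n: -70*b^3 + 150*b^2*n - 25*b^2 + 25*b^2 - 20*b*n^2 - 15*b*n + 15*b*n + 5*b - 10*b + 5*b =-70*b^3 + 150*b^2*n - 20*b*n^2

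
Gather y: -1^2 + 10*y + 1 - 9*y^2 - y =-9*y^2 + 9*y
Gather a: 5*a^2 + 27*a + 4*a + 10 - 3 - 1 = 5*a^2 + 31*a + 6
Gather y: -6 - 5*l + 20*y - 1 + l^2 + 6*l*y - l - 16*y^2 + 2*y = l^2 - 6*l - 16*y^2 + y*(6*l + 22) - 7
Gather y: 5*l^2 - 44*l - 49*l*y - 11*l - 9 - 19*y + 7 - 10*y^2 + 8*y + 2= 5*l^2 - 55*l - 10*y^2 + y*(-49*l - 11)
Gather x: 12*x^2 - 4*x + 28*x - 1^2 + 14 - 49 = 12*x^2 + 24*x - 36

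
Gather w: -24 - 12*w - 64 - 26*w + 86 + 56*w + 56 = 18*w + 54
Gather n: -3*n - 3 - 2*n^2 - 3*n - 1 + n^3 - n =n^3 - 2*n^2 - 7*n - 4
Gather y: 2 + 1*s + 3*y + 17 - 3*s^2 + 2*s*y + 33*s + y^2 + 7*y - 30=-3*s^2 + 34*s + y^2 + y*(2*s + 10) - 11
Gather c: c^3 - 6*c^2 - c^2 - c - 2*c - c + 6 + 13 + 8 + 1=c^3 - 7*c^2 - 4*c + 28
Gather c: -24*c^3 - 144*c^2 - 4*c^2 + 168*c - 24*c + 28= -24*c^3 - 148*c^2 + 144*c + 28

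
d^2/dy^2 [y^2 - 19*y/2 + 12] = 2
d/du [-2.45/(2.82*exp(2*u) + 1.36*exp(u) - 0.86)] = (13.818*exp(u) + 3.332)*exp(u)/(2.82*exp(2*u) + 1.36*exp(u) - 0.86)^2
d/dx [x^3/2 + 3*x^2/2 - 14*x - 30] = 3*x^2/2 + 3*x - 14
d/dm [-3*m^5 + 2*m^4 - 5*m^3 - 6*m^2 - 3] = m*(-15*m^3 + 8*m^2 - 15*m - 12)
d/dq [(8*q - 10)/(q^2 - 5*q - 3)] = 2*(-4*q^2 + 10*q - 37)/(q^4 - 10*q^3 + 19*q^2 + 30*q + 9)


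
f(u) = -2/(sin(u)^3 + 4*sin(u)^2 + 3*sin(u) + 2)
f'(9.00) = -0.78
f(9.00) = -0.50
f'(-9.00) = -0.21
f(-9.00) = -1.46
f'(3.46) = -0.74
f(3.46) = -1.41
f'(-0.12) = 1.44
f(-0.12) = -1.18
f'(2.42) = -0.40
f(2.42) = -0.33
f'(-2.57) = 0.39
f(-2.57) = -1.44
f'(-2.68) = -0.03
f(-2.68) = -1.46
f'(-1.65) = 0.08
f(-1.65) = -1.00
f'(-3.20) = -1.45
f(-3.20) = -0.91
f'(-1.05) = -0.54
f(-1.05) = -1.14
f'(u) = -2*(-3*sin(u)^2*cos(u) - 8*sin(u)*cos(u) - 3*cos(u))/(sin(u)^3 + 4*sin(u)^2 + 3*sin(u) + 2)^2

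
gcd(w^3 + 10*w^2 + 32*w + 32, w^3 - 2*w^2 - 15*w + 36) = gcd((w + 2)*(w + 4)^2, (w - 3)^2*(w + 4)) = w + 4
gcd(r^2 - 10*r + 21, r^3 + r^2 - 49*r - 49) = r - 7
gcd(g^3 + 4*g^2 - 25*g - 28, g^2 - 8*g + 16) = g - 4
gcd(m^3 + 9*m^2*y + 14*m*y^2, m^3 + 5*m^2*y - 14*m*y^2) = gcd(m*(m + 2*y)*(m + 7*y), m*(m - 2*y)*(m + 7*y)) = m^2 + 7*m*y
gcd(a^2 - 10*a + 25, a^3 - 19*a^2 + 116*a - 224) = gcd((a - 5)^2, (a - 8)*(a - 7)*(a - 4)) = 1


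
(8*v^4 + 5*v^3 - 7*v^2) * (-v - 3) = -8*v^5 - 29*v^4 - 8*v^3 + 21*v^2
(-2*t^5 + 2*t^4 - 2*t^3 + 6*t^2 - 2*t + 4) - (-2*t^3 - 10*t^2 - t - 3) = -2*t^5 + 2*t^4 + 16*t^2 - t + 7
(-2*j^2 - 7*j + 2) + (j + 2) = -2*j^2 - 6*j + 4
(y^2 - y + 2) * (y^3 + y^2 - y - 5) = y^5 - 2*y^2 + 3*y - 10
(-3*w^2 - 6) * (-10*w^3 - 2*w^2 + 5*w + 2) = 30*w^5 + 6*w^4 + 45*w^3 + 6*w^2 - 30*w - 12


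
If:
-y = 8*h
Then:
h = -y/8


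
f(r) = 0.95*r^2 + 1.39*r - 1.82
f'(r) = 1.9*r + 1.39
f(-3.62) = 5.60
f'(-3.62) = -5.49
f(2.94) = 10.48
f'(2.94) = 6.98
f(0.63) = -0.57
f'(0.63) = 2.59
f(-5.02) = 15.14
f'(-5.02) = -8.15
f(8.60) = 80.40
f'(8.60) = 17.73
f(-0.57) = -2.30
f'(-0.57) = 0.31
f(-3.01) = 2.60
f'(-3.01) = -4.33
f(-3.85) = 6.91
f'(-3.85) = -5.92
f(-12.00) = 118.30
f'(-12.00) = -21.41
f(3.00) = 10.90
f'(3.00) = 7.09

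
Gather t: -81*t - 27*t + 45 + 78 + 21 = 144 - 108*t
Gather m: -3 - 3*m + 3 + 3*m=0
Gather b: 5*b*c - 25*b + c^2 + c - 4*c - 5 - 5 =b*(5*c - 25) + c^2 - 3*c - 10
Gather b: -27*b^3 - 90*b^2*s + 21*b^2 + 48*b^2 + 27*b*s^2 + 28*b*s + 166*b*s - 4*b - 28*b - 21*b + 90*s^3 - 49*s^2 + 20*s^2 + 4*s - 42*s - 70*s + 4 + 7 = -27*b^3 + b^2*(69 - 90*s) + b*(27*s^2 + 194*s - 53) + 90*s^3 - 29*s^2 - 108*s + 11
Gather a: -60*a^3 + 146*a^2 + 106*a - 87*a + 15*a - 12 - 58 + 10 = -60*a^3 + 146*a^2 + 34*a - 60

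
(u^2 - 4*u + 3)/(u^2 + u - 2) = (u - 3)/(u + 2)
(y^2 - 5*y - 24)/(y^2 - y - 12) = (y - 8)/(y - 4)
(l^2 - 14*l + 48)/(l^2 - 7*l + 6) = (l - 8)/(l - 1)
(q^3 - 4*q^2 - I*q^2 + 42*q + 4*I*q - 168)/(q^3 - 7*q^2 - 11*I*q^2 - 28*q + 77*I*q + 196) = (q^2 + q*(-4 + 6*I) - 24*I)/(q^2 + q*(-7 - 4*I) + 28*I)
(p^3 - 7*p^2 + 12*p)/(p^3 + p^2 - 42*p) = (p^2 - 7*p + 12)/(p^2 + p - 42)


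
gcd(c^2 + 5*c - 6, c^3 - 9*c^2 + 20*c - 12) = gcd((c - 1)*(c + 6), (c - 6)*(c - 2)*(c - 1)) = c - 1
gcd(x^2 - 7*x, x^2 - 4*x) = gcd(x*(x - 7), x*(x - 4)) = x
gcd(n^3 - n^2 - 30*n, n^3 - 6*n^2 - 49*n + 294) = n - 6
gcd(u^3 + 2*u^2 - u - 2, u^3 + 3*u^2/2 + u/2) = u + 1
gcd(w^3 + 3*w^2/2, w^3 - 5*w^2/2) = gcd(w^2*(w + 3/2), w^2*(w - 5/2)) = w^2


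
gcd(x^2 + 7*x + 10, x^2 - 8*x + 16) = 1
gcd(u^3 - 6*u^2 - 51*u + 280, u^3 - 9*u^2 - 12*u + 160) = u^2 - 13*u + 40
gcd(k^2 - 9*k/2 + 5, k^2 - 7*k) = 1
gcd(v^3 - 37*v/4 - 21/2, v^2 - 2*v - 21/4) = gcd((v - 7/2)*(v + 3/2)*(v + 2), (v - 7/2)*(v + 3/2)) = v^2 - 2*v - 21/4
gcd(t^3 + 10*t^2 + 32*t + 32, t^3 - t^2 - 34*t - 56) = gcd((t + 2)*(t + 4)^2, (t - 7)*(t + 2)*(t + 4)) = t^2 + 6*t + 8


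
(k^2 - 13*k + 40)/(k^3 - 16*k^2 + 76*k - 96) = (k - 5)/(k^2 - 8*k + 12)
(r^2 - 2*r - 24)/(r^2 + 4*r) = (r - 6)/r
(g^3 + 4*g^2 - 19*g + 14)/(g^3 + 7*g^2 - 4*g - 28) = (g - 1)/(g + 2)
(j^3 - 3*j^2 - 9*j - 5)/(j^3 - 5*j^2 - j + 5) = (j + 1)/(j - 1)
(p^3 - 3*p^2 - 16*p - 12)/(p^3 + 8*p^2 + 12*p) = (p^2 - 5*p - 6)/(p*(p + 6))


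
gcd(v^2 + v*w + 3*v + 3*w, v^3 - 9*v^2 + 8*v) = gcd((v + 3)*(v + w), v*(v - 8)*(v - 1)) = 1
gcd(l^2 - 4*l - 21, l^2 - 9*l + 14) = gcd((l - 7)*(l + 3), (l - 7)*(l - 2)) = l - 7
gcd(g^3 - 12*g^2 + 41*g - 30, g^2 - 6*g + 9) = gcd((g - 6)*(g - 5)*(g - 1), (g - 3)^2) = 1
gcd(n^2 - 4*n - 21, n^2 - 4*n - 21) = n^2 - 4*n - 21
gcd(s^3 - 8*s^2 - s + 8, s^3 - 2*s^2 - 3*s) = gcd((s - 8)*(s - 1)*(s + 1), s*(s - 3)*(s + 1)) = s + 1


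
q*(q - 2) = q^2 - 2*q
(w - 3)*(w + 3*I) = w^2 - 3*w + 3*I*w - 9*I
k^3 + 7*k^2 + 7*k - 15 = (k - 1)*(k + 3)*(k + 5)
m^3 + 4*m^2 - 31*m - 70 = (m - 5)*(m + 2)*(m + 7)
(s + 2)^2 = s^2 + 4*s + 4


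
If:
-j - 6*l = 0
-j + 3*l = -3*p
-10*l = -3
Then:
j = -9/5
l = 3/10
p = -9/10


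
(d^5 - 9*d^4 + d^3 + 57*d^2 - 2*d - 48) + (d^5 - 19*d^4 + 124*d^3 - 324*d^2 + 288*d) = 2*d^5 - 28*d^4 + 125*d^3 - 267*d^2 + 286*d - 48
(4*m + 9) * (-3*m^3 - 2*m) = -12*m^4 - 27*m^3 - 8*m^2 - 18*m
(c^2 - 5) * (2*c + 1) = 2*c^3 + c^2 - 10*c - 5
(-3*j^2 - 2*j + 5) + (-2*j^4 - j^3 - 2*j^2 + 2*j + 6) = -2*j^4 - j^3 - 5*j^2 + 11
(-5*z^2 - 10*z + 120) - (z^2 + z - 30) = -6*z^2 - 11*z + 150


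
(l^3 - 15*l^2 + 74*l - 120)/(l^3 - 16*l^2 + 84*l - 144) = (l - 5)/(l - 6)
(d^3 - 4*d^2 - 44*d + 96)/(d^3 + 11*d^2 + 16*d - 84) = (d - 8)/(d + 7)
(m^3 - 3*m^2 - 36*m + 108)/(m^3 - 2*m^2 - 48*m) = (m^2 - 9*m + 18)/(m*(m - 8))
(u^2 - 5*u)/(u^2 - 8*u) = (u - 5)/(u - 8)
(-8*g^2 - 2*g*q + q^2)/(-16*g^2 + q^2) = (2*g + q)/(4*g + q)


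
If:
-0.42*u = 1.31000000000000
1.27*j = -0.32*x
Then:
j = -0.251968503937008*x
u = -3.12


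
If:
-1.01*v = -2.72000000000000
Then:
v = 2.69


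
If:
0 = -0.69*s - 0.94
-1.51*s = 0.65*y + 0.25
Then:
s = -1.36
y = 2.78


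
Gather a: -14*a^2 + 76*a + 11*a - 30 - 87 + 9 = -14*a^2 + 87*a - 108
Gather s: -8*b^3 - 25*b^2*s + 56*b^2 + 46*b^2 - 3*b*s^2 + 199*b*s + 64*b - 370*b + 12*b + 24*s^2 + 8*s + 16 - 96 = -8*b^3 + 102*b^2 - 294*b + s^2*(24 - 3*b) + s*(-25*b^2 + 199*b + 8) - 80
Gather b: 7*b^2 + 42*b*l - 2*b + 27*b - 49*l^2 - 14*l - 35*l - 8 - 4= 7*b^2 + b*(42*l + 25) - 49*l^2 - 49*l - 12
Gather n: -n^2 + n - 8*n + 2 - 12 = -n^2 - 7*n - 10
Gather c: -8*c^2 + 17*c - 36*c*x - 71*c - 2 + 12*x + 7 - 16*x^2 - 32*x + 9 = -8*c^2 + c*(-36*x - 54) - 16*x^2 - 20*x + 14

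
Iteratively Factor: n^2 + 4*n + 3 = (n + 1)*(n + 3)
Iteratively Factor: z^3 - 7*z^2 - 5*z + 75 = (z - 5)*(z^2 - 2*z - 15) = (z - 5)^2*(z + 3)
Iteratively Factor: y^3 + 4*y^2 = (y)*(y^2 + 4*y) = y*(y + 4)*(y)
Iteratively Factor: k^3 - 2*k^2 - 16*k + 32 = (k + 4)*(k^2 - 6*k + 8) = (k - 4)*(k + 4)*(k - 2)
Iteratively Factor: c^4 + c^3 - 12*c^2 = (c - 3)*(c^3 + 4*c^2) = c*(c - 3)*(c^2 + 4*c) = c*(c - 3)*(c + 4)*(c)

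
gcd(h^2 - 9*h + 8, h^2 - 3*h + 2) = h - 1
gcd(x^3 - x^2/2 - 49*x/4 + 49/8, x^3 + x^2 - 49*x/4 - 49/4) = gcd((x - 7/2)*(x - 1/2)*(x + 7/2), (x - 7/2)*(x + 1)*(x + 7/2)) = x^2 - 49/4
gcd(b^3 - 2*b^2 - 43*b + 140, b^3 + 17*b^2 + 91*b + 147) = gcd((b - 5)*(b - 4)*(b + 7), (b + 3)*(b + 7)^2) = b + 7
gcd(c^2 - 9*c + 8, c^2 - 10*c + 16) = c - 8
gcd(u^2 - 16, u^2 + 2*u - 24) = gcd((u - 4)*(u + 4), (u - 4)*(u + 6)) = u - 4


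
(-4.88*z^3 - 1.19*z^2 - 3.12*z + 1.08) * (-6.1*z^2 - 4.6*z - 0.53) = 29.768*z^5 + 29.707*z^4 + 27.0924*z^3 + 8.3947*z^2 - 3.3144*z - 0.5724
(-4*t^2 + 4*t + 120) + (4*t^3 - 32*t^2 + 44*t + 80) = 4*t^3 - 36*t^2 + 48*t + 200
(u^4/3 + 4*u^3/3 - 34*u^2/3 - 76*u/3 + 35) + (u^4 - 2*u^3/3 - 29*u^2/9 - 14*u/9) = 4*u^4/3 + 2*u^3/3 - 131*u^2/9 - 242*u/9 + 35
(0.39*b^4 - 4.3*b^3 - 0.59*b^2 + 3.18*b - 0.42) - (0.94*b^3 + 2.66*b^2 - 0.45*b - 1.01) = 0.39*b^4 - 5.24*b^3 - 3.25*b^2 + 3.63*b + 0.59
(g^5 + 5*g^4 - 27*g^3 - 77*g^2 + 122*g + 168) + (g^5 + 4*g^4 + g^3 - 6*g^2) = 2*g^5 + 9*g^4 - 26*g^3 - 83*g^2 + 122*g + 168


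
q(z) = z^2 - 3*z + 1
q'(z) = 2*z - 3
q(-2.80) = 17.24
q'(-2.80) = -8.60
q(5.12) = 11.85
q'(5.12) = 7.24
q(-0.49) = 2.71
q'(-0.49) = -3.98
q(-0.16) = 1.51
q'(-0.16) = -3.32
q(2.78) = 0.39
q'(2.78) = 2.56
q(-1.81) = 9.71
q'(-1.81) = -6.62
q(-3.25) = 21.31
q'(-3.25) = -9.50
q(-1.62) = 8.48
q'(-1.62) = -6.24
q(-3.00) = 19.00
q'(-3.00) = -9.00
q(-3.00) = 19.00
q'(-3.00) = -9.00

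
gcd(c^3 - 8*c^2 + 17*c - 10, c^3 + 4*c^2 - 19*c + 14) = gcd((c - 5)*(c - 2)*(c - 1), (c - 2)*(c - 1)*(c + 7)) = c^2 - 3*c + 2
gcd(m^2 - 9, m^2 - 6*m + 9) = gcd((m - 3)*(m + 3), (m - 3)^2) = m - 3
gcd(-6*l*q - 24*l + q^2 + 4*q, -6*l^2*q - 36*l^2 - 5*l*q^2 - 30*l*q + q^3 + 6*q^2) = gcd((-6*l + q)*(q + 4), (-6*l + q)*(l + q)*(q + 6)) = -6*l + q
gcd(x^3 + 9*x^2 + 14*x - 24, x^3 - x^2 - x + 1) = x - 1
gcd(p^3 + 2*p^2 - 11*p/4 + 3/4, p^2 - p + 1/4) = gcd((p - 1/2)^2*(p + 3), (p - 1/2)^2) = p^2 - p + 1/4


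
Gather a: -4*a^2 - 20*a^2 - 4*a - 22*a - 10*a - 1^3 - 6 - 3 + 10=-24*a^2 - 36*a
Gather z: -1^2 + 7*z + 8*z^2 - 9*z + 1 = 8*z^2 - 2*z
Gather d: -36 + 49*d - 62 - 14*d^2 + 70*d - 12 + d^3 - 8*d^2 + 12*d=d^3 - 22*d^2 + 131*d - 110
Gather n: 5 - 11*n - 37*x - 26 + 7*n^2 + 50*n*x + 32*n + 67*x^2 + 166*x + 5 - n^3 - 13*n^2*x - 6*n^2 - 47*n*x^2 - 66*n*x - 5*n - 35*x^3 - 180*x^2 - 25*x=-n^3 + n^2*(1 - 13*x) + n*(-47*x^2 - 16*x + 16) - 35*x^3 - 113*x^2 + 104*x - 16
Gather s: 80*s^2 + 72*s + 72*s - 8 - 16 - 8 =80*s^2 + 144*s - 32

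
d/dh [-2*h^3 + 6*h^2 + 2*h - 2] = -6*h^2 + 12*h + 2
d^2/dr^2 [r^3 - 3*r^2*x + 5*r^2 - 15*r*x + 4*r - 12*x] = 6*r - 6*x + 10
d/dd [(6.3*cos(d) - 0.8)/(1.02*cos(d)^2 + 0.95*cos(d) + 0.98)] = (6.426*cos(d)^2 - 1.632*cos(d) - 6.934)*sin(d)/(1.0404*cos(d)^4 + 1.938*cos(d)^3 + 2.9017*cos(d)^2 + 1.862*cos(d) + 0.9604)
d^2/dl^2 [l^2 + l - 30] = 2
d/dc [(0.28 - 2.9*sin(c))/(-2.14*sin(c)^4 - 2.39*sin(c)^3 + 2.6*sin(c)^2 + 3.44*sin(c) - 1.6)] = (-18.618*sin(c)^4 - 11.4652*sin(c)^3 + 9.5476*sin(c)^2 - 1.456*sin(c) + 3.6768)*cos(c)/(4.5796*sin(c)^8 + 10.2292*sin(c)^7 - 5.4159*sin(c)^6 - 27.1512*sin(c)^5 - 2.8352*sin(c)^4 + 25.536*sin(c)^3 + 3.5136*sin(c)^2 - 11.008*sin(c) + 2.56)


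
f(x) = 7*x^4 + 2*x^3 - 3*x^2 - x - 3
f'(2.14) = 288.05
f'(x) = 28*x^3 + 6*x^2 - 6*x - 1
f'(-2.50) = -386.00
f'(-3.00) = -685.00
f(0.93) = 0.32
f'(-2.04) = -201.50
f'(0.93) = 21.13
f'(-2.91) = -622.71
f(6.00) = 9387.00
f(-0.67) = -2.87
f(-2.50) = 222.94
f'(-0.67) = -2.71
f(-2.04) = 90.81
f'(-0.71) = -3.74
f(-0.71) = -2.74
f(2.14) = 147.53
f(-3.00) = 486.00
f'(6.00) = 6227.00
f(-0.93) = -1.04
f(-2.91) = 427.18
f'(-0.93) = -12.75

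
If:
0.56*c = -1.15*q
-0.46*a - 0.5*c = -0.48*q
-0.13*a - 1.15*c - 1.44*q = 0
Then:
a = 0.00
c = 0.00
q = 0.00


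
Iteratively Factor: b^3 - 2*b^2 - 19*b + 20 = (b - 1)*(b^2 - b - 20) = (b - 5)*(b - 1)*(b + 4)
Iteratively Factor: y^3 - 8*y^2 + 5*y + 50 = (y - 5)*(y^2 - 3*y - 10) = (y - 5)*(y + 2)*(y - 5)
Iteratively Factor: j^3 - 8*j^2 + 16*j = (j - 4)*(j^2 - 4*j) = (j - 4)^2*(j)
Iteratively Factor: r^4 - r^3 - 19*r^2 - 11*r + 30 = (r + 2)*(r^3 - 3*r^2 - 13*r + 15) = (r - 1)*(r + 2)*(r^2 - 2*r - 15) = (r - 1)*(r + 2)*(r + 3)*(r - 5)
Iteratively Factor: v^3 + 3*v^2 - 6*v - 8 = (v + 1)*(v^2 + 2*v - 8) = (v + 1)*(v + 4)*(v - 2)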